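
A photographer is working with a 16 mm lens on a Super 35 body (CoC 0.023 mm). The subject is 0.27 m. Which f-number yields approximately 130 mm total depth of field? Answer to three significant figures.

f/10

Write h = H − f = f²/(N·c). The thin-lens limits are Dn = s·h/(h + (s−f)) and Df = s·h/(h − (s−f)), so DoF = Df − Dn = 2·s·(s−f)·h / (h² − (s−f)²).
That is a quadratic in h: DoF·h² − 2·s·(s−f)·h − DoF·(s−f)² = 0 ⇒ h = (s−f)·(s + √(s² + DoF²)) / DoF = 254 × (270 + √(270² + 130²)) / 130 = 254 × (270 + 299.666) / 130 ≈ 1113.0 mm.
Then N = f²/(c·h) = 16² / (0.023 × 1113.0) = 256 / 25.600 ≈ 10.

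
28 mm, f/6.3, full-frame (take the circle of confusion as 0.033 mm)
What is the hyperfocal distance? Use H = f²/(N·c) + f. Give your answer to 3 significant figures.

3.80 m

Hyperfocal distance H = f²/(N·c) + f = 28²/(6.3 × 0.033) + 28 = 784/0.2079 + 28 ≈ 3799.0 mm ≈ 3.80 m.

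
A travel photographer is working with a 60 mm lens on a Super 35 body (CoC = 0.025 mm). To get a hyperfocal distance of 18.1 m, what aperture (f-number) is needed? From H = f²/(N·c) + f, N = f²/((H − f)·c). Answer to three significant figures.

f/7.98

Rearrange H = f²/(N·c) + f for N: N = f² / ((H − f)·c).
N = 60² / ((18100 − 60) × 0.025) = 3600 / 451.0 ≈ 7.98.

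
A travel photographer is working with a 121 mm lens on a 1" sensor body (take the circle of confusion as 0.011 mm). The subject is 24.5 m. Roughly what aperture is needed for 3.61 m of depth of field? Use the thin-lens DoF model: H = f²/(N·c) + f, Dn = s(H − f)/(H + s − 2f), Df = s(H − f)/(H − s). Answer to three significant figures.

Write h = H − f = f²/(N·c). The thin-lens limits are Dn = s·h/(h + (s−f)) and Df = s·h/(h − (s−f)), so DoF = Df − Dn = 2·s·(s−f)·h / (h² − (s−f)²).
That is a quadratic in h: DoF·h² − 2·s·(s−f)·h − DoF·(s−f)² = 0 ⇒ h = (s−f)·(s + √(s² + DoF²)) / DoF = 24379 × (24500 + √(24500² + 3610²)) / 3610 = 24379 × (24500 + 24764.5) / 3610 ≈ 332693 mm.
Then N = f²/(c·h) = 121² / (0.011 × 332693) = 14641 / 3659.6 ≈ 4.

f/4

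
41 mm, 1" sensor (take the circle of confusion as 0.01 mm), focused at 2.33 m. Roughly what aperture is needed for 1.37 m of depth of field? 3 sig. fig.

f/20

Write h = H − f = f²/(N·c). The thin-lens limits are Dn = s·h/(h + (s−f)) and Df = s·h/(h − (s−f)), so DoF = Df − Dn = 2·s·(s−f)·h / (h² − (s−f)²).
That is a quadratic in h: DoF·h² − 2·s·(s−f)·h − DoF·(s−f)² = 0 ⇒ h = (s−f)·(s + √(s² + DoF²)) / DoF = 2289 × (2330 + √(2330² + 1370²)) / 1370 = 2289 × (2330 + 2702.92) / 1370 ≈ 8409.0 mm.
Then N = f²/(c·h) = 41² / (0.01 × 8409.0) = 1681 / 84.090 ≈ 20.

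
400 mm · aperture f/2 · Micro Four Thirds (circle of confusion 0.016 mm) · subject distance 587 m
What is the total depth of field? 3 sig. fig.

140 m

Hyperfocal distance H = f²/(N·c) + f = 400²/(2 × 0.016) + 400 = 160000/0.032 + 400 ≈ 5000400.0 mm ≈ 5000 m.
Near limit Dn = s·(H − f)/(H + s − 2f) = 587000 × (5000400.0 − 400) / (5000400.0 + 587000 − 2 × 400) = 587000 × 5000000.0 / 5586600.0 ≈ 525364 mm.
Far limit Df = s·(H − f)/(H − s) = 587000 × (5000400.0 − 400) / (5000400.0 − 587000) = 587000 × 5000000.0 / 4413400.0 ≈ 665020 mm.
Depth of field = Df − Dn = 665020 − 525364 ≈ 139656 mm ≈ 140 m.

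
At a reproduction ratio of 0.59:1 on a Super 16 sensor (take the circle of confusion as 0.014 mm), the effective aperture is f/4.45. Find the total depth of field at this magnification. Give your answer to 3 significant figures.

At magnification m, DoF ≈ 2·N_eff·c/m² = 2 × 4.45 × 0.014 / 0.59² = 0.1246 / 0.3481 ≈ 0.358 mm.

0.358 mm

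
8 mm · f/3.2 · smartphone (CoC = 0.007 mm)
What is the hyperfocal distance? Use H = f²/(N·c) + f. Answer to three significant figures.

Hyperfocal distance H = f²/(N·c) + f = 8²/(3.2 × 0.007) + 8 = 64/0.0224 + 8 ≈ 2865.1 mm ≈ 2.87 m.

2.87 m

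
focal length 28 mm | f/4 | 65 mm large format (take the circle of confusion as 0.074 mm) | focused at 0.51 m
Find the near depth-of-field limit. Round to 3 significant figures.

Hyperfocal distance H = f²/(N·c) + f = 28²/(4 × 0.074) + 28 = 784/0.296 + 28 ≈ 2676.6 mm ≈ 2.677 m.
Near limit Dn = s·(H − f)/(H + s − 2f) = 510 × (2676.6 − 28) / (2676.6 + 510 − 2 × 28) = 510 × 2648.6 / 3130.6 ≈ 431.48 mm.

431 mm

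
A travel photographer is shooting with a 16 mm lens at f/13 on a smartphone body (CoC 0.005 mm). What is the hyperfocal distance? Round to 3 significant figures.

3.95 m

Hyperfocal distance H = f²/(N·c) + f = 16²/(13 × 0.005) + 16 = 256/0.065 + 16 ≈ 3954.5 mm ≈ 3.95 m.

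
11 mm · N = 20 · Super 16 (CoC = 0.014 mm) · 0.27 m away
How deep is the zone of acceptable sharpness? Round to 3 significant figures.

0.505 m

Hyperfocal distance H = f²/(N·c) + f = 11²/(20 × 0.014) + 11 = 121/0.28 + 11 ≈ 443.1 mm ≈ 0.443 m.
Near limit Dn = s·(H − f)/(H + s − 2f) = 270 × (443.1 − 11) / (443.1 + 270 − 2 × 11) = 270 × 432.1 / 691.1 ≈ 168.82 mm.
Far limit Df = s·(H − f)/(H − s) = 270 × (443.1 − 11) / (443.1 − 270) = 270 × 432.1 / 173.1 ≈ 673.89 mm.
Depth of field = Df − Dn = 673.89 − 168.82 ≈ 505.07 mm ≈ 0.505 m.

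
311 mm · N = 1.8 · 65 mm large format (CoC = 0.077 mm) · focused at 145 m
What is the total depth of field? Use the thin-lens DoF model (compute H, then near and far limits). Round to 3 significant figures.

Hyperfocal distance H = f²/(N·c) + f = 311²/(1.8 × 0.077) + 311 = 96721/0.1386 + 311 ≈ 698153.7 mm ≈ 698.2 m.
Near limit Dn = s·(H − f)/(H + s − 2f) = 145000 × (698153.7 − 311) / (698153.7 + 145000 − 2 × 311) = 145000 × 697842.7 / 842531.7 ≈ 120099 mm.
Far limit Df = s·(H − f)/(H − s) = 145000 × (698153.7 − 311) / (698153.7 − 145000) = 145000 × 697842.7 / 553153.7 ≈ 182928 mm.
Depth of field = Df − Dn = 182928 − 120099 ≈ 62829 mm ≈ 62.8 m.

62.8 m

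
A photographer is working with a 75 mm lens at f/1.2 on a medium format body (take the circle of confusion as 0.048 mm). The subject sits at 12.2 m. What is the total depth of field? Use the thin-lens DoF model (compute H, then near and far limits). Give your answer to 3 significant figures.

Hyperfocal distance H = f²/(N·c) + f = 75²/(1.2 × 0.048) + 75 = 5625/0.0576 + 75 ≈ 97731.2 mm ≈ 97.73 m.
Near limit Dn = s·(H − f)/(H + s − 2f) = 12200 × (97731.2 − 75) / (97731.2 + 12200 − 2 × 75) = 12200 × 97656.2 / 109781.2 ≈ 10852.5 mm.
Far limit Df = s·(H − f)/(H − s) = 12200 × (97731.2 − 75) / (97731.2 − 12200) = 12200 × 97656.2 / 85531.2 ≈ 13929.5 mm.
Depth of field = Df − Dn = 13929.5 − 10852.5 ≈ 3077.0 mm ≈ 3.08 m.

3.08 m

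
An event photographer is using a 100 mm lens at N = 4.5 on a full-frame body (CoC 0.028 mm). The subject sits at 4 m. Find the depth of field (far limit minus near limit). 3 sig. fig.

394 mm

Hyperfocal distance H = f²/(N·c) + f = 100²/(4.5 × 0.028) + 100 = 10000/0.126 + 100 ≈ 79465.1 mm ≈ 79.47 m.
Near limit Dn = s·(H − f)/(H + s − 2f) = 4000 × (79465.1 − 100) / (79465.1 + 4000 − 2 × 100) = 4000 × 79365.1 / 83265.1 ≈ 3812.65 mm.
Far limit Df = s·(H − f)/(H − s) = 4000 × (79465.1 − 100) / (79465.1 − 4000) = 4000 × 79365.1 / 75465.1 ≈ 4206.72 mm.
Depth of field = Df − Dn = 4206.72 − 3812.65 ≈ 394.07 mm.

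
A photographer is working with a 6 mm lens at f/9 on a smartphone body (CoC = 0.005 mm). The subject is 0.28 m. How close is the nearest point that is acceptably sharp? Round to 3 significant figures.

Hyperfocal distance H = f²/(N·c) + f = 6²/(9 × 0.005) + 6 = 36/0.045 + 6 ≈ 806.0 mm ≈ 0.806 m.
Near limit Dn = s·(H − f)/(H + s − 2f) = 280 × (806.0 − 6) / (806.0 + 280 − 2 × 6) = 280 × 800.0 / 1074.0 ≈ 208.57 mm.

209 mm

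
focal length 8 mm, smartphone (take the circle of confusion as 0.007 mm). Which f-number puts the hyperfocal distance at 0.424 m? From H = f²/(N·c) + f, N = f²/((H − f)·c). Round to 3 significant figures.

Rearrange H = f²/(N·c) + f for N: N = f² / ((H − f)·c).
N = 8² / ((424 − 8) × 0.007) = 64 / 2.912 ≈ 22.

f/22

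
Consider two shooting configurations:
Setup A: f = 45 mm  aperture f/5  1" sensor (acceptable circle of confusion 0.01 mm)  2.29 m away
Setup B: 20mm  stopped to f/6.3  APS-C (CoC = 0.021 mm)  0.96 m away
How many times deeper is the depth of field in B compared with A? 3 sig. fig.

2.59

Setup A: H = 45²/(5×0.01) + 45 ≈ 40545.0 mm; DoF = Df − Dn = 2424.39 − 2169.73 ≈ 254.66 mm.
Setup B: H = 20²/(6.3×0.021) + 20 ≈ 3043.4 mm; DoF = Df − Dn = 1393.13 − 732.32 ≈ 660.81 mm.
Ratio = 660.81 / 254.66 ≈ 2.59.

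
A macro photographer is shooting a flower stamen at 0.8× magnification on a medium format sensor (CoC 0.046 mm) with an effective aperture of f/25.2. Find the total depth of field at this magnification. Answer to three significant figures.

At magnification m, DoF ≈ 2·N_eff·c/m² = 2 × 25.2 × 0.046 / 0.8² = 2.318 / 0.64 ≈ 3.62 mm.

3.62 mm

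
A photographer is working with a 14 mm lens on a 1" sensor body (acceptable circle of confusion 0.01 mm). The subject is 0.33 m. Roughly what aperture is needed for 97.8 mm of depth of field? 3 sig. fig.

f/9

Write h = H − f = f²/(N·c). The thin-lens limits are Dn = s·h/(h + (s−f)) and Df = s·h/(h − (s−f)), so DoF = Df − Dn = 2·s·(s−f)·h / (h² − (s−f)²).
That is a quadratic in h: DoF·h² − 2·s·(s−f)·h − DoF·(s−f)² = 0 ⇒ h = (s−f)·(s + √(s² + DoF²)) / DoF = 316 × (330 + √(330² + 97.8²)) / 97.8 = 316 × (330 + 344.187) / 97.8 ≈ 2178.4 mm.
Then N = f²/(c·h) = 14² / (0.01 × 2178.4) = 196 / 21.784 ≈ 9.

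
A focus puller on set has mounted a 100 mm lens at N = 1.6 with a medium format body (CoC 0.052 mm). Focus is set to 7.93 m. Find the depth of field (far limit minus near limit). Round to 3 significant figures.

Hyperfocal distance H = f²/(N·c) + f = 100²/(1.6 × 0.052) + 100 = 10000/0.0832 + 100 ≈ 120292.3 mm ≈ 120.3 m.
Near limit Dn = s·(H − f)/(H + s − 2f) = 7930 × (120292.3 − 100) / (120292.3 + 7930 − 2 × 100) = 7930 × 120192.3 / 128022.3 ≈ 7445.0 mm.
Far limit Df = s·(H − f)/(H − s) = 7930 × (120292.3 − 100) / (120292.3 − 7930) = 7930 × 120192.3 / 112362.3 ≈ 8482.6 mm.
Depth of field = Df − Dn = 8482.6 − 7445.0 ≈ 1037.6 mm ≈ 1.04 m.

1.04 m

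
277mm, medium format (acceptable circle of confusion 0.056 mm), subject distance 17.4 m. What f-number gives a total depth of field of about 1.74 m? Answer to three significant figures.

Write h = H − f = f²/(N·c). The thin-lens limits are Dn = s·h/(h + (s−f)) and Df = s·h/(h − (s−f)), so DoF = Df − Dn = 2·s·(s−f)·h / (h² − (s−f)²).
That is a quadratic in h: DoF·h² − 2·s·(s−f)·h − DoF·(s−f)² = 0 ⇒ h = (s−f)·(s + √(s² + DoF²)) / DoF = 17123 × (17400 + √(17400² + 1740²)) / 1740 = 17123 × (17400 + 17486.8) / 1740 ≈ 343314 mm.
Then N = f²/(c·h) = 277² / (0.056 × 343314) = 76729 / 19226 ≈ 3.99.

f/3.99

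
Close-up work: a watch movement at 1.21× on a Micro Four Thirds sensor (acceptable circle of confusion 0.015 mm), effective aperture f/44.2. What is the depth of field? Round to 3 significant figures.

0.906 mm

At magnification m, DoF ≈ 2·N_eff·c/m² = 2 × 44.2 × 0.015 / 1.21² = 1.326 / 1.464 ≈ 0.906 mm.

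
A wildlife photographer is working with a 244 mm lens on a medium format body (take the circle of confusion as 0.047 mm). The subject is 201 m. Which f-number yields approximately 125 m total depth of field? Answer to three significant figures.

f/1.80

Write h = H − f = f²/(N·c). The thin-lens limits are Dn = s·h/(h + (s−f)) and Df = s·h/(h − (s−f)), so DoF = Df − Dn = 2·s·(s−f)·h / (h² − (s−f)²).
That is a quadratic in h: DoF·h² − 2·s·(s−f)·h − DoF·(s−f)² = 0 ⇒ h = (s−f)·(s + √(s² + DoF²)) / DoF = 200756 × (201000 + √(201000² + 125000²)) / 125000 = 200756 × (201000 + 236698) / 125000 ≈ 702964 mm.
Then N = f²/(c·h) = 244² / (0.047 × 702964) = 59536 / 33039 ≈ 1.80.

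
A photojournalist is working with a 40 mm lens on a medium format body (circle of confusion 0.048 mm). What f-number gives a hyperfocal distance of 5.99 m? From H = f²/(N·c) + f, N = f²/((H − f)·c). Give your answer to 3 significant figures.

f/5.60

Rearrange H = f²/(N·c) + f for N: N = f² / ((H − f)·c).
N = 40² / ((5990 − 40) × 0.048) = 1600 / 285.6 ≈ 5.60.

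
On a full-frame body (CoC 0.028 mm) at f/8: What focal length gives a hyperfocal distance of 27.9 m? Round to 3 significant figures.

From H = f²/(N·c) + f, with f ≪ H: f ≈ √(H·N·c) = √(27900 × 8 × 0.028) = √6249.6 ≈ 79.05 mm.
Exact: f² + N·c·f − N·c·H = 0 ⇒ f = (−N·c + √((N·c)² + 4·N·c·H))/2 = (−0.224 + √24998)/2 ≈ 78.942 mm ≈ 78.9 mm.

78.9 mm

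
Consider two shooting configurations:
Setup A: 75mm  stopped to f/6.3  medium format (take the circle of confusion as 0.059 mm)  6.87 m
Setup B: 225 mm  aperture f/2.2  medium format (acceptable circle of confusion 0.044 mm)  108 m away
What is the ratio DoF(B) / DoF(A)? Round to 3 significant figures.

Setup A: H = 75²/(6.3×0.059) + 75 ≈ 15208.2 mm; DoF = Df − Dn = 12468.5 − 4741.2 ≈ 7727.3 mm.
Setup B: H = 225²/(2.2×0.044) + 225 ≈ 523210.5 mm; DoF = Df − Dn = 136033 − 89547 ≈ 46486 mm.
Ratio = 46486 / 7727.3 ≈ 6.02.

6.02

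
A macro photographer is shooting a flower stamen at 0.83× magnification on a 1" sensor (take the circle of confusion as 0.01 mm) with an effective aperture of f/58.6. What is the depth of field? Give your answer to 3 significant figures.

At magnification m, DoF ≈ 2·N_eff·c/m² = 2 × 58.6 × 0.01 / 0.83² = 1.172 / 0.6889 ≈ 1.7 mm.

1.70 mm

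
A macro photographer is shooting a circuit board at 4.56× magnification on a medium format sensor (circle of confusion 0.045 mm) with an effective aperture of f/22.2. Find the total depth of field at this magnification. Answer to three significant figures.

At magnification m, DoF ≈ 2·N_eff·c/m² = 2 × 22.2 × 0.045 / 4.56² = 1.998 / 20.79 ≈ 0.0961 mm.

0.0961 mm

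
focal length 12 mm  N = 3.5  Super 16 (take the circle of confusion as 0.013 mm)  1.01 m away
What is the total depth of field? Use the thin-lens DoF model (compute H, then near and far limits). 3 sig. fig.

Hyperfocal distance H = f²/(N·c) + f = 12²/(3.5 × 0.013) + 12 = 144/0.0455 + 12 ≈ 3176.8 mm ≈ 3.177 m.
Near limit Dn = s·(H − f)/(H + s − 2f) = 1010 × (3176.8 − 12) / (3176.8 + 1010 − 2 × 12) = 1010 × 3164.8 / 4162.8 ≈ 767.86 mm.
Far limit Df = s·(H − f)/(H − s) = 1010 × (3176.8 − 12) / (3176.8 − 1010) = 1010 × 3164.8 / 2166.8 ≈ 1475.19 mm.
Depth of field = Df − Dn = 1475.19 − 767.86 ≈ 707.33 mm ≈ 0.707 m.

0.707 m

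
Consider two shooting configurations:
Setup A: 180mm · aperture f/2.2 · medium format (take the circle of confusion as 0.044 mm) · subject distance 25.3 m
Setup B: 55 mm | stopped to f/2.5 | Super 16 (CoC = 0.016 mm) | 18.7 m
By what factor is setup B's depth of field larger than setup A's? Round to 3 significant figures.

Setup A: H = 180²/(2.2×0.044) + 180 ≈ 334890.7 mm; DoF = Df − Dn = 27352.8 − 23533.8 ≈ 3819.0 mm.
Setup B: H = 55²/(2.5×0.016) + 55 ≈ 75680.0 mm; DoF = Df − Dn = 24819.0 − 15001.5 ≈ 9817.5 mm.
Ratio = 9817.5 / 3819.0 ≈ 2.57.

2.57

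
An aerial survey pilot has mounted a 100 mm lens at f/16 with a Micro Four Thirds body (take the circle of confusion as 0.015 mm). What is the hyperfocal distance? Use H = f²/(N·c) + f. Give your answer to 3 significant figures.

Hyperfocal distance H = f²/(N·c) + f = 100²/(16 × 0.015) + 100 = 10000/0.24 + 100 ≈ 41766.7 mm ≈ 41.8 m.

41.8 m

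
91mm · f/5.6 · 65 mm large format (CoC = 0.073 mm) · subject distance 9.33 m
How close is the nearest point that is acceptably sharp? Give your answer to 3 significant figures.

6.41 m

Hyperfocal distance H = f²/(N·c) + f = 91²/(5.6 × 0.073) + 91 = 8281/0.4088 + 91 ≈ 20347.8 mm ≈ 20.35 m.
Near limit Dn = s·(H − f)/(H + s − 2f) = 9330 × (20347.8 − 91) / (20347.8 + 9330 − 2 × 91) = 9330 × 20256.8 / 29495.8 ≈ 6407.6 mm ≈ 6.41 m.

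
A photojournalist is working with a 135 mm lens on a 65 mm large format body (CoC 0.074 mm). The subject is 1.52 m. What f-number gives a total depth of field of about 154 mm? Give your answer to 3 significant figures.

Write h = H − f = f²/(N·c). The thin-lens limits are Dn = s·h/(h + (s−f)) and Df = s·h/(h − (s−f)), so DoF = Df − Dn = 2·s·(s−f)·h / (h² − (s−f)²).
That is a quadratic in h: DoF·h² − 2·s·(s−f)·h − DoF·(s−f)² = 0 ⇒ h = (s−f)·(s + √(s² + DoF²)) / DoF = 1385 × (1520 + √(1520² + 154²)) / 154 = 1385 × (1520 + 1527.78) / 154 ≈ 27410 mm.
Then N = f²/(c·h) = 135² / (0.074 × 27410) = 18225 / 2028.4 ≈ 8.99.

f/8.99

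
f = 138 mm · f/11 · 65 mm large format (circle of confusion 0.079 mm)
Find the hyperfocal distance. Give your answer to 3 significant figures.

Hyperfocal distance H = f²/(N·c) + f = 138²/(11 × 0.079) + 138 = 19044/0.869 + 138 ≈ 22052.8 mm ≈ 22.1 m.

22.1 m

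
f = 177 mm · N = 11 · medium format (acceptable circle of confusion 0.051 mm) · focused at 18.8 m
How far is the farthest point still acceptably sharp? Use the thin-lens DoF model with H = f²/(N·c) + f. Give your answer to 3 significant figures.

28.2 m

Hyperfocal distance H = f²/(N·c) + f = 177²/(11 × 0.051) + 177 = 31329/0.561 + 177 ≈ 56021.9 mm ≈ 56.02 m.
Far limit Df = s·(H − f)/(H − s) = 18800 × (56021.9 − 177) / (56021.9 − 18800) = 18800 × 55844.9 / 37221.9 ≈ 28206 mm ≈ 28.2 m.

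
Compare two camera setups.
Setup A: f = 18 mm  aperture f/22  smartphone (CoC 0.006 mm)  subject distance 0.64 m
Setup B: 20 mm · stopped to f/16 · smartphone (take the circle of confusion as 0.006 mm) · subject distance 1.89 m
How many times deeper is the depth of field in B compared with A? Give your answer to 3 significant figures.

6.13

Setup A: H = 18²/(22×0.006) + 18 ≈ 2472.5 mm; DoF = Df − Dn = 857.23 − 510.61 ≈ 346.62 mm.
Setup B: H = 20²/(16×0.006) + 20 ≈ 4186.7 mm; DoF = Df − Dn = 3428.9 − 1304.5 ≈ 2124.4 mm.
Ratio = 2124.4 / 346.62 ≈ 6.13.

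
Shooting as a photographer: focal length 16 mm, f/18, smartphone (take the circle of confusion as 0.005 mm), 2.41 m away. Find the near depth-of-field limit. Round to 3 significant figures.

Hyperfocal distance H = f²/(N·c) + f = 16²/(18 × 0.005) + 16 = 256/0.09 + 16 ≈ 2860.4 mm ≈ 2.860 m.
Near limit Dn = s·(H − f)/(H + s − 2f) = 2410 × (2860.4 − 16) / (2860.4 + 2410 − 2 × 16) = 2410 × 2844.4 / 5238.4 ≈ 1308.6 mm ≈ 1.31 m.

1.31 m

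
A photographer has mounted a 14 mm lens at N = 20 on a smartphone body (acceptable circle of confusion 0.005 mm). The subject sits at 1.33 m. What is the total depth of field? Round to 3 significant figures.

3.25 m

Hyperfocal distance H = f²/(N·c) + f = 14²/(20 × 0.005) + 14 = 196/0.1 + 14 ≈ 1974.0 mm ≈ 1.974 m.
Near limit Dn = s·(H − f)/(H + s − 2f) = 1330 × (1974.0 − 14) / (1974.0 + 1330 − 2 × 14) = 1330 × 1960.0 / 3276.0 ≈ 795.7 mm.
Far limit Df = s·(H − f)/(H − s) = 1330 × (1974.0 − 14) / (1974.0 − 1330) = 1330 × 1960.0 / 644.0 ≈ 4047.8 mm.
Depth of field = Df − Dn = 4047.8 − 795.7 ≈ 3252.1 mm ≈ 3.25 m.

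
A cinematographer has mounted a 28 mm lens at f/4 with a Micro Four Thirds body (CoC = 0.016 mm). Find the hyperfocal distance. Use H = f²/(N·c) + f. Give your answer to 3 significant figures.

Hyperfocal distance H = f²/(N·c) + f = 28²/(4 × 0.016) + 28 = 784/0.064 + 28 ≈ 12278.0 mm ≈ 12.3 m.

12.3 m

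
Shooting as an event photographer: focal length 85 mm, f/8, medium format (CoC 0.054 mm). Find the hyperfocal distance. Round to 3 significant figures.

Hyperfocal distance H = f²/(N·c) + f = 85²/(8 × 0.054) + 85 = 7225/0.432 + 85 ≈ 16809.5 mm ≈ 16.8 m.

16.8 m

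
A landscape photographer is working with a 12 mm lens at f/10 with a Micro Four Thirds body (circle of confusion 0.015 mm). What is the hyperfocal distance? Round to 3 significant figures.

Hyperfocal distance H = f²/(N·c) + f = 12²/(10 × 0.015) + 12 = 144/0.15 + 12 ≈ 972.0 mm ≈ 0.972 m.

0.972 m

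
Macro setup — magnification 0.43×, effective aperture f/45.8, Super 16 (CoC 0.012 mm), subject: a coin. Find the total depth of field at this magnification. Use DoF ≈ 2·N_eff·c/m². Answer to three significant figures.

At magnification m, DoF ≈ 2·N_eff·c/m² = 2 × 45.8 × 0.012 / 0.43² = 1.099 / 0.1849 ≈ 5.94 mm.

5.94 mm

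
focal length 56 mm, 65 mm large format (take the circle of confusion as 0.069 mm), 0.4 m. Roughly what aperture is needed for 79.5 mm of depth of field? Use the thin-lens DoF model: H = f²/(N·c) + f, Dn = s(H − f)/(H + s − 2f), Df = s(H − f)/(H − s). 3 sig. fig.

f/13

Write h = H − f = f²/(N·c). The thin-lens limits are Dn = s·h/(h + (s−f)) and Df = s·h/(h − (s−f)), so DoF = Df − Dn = 2·s·(s−f)·h / (h² − (s−f)²).
That is a quadratic in h: DoF·h² − 2·s·(s−f)·h − DoF·(s−f)² = 0 ⇒ h = (s−f)·(s + √(s² + DoF²)) / DoF = 344 × (400 + √(400² + 79.5²)) / 79.5 = 344 × (400 + 407.824) / 79.5 ≈ 3495.5 mm.
Then N = f²/(c·h) = 56² / (0.069 × 3495.5) = 3136 / 241.19 ≈ 13.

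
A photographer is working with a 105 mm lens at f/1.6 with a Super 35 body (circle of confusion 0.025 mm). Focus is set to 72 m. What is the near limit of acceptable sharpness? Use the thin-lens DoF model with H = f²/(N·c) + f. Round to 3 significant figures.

57.1 m

Hyperfocal distance H = f²/(N·c) + f = 105²/(1.6 × 0.025) + 105 = 11025/0.04 + 105 ≈ 275730.0 mm ≈ 275.7 m.
Near limit Dn = s·(H − f)/(H + s − 2f) = 72000 × (275730.0 − 105) / (275730.0 + 72000 − 2 × 105) = 72000 × 275625.0 / 347520.0 ≈ 57105 mm ≈ 57.1 m.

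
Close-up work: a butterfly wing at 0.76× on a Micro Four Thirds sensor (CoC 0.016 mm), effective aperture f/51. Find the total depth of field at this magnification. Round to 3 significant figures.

At magnification m, DoF ≈ 2·N_eff·c/m² = 2 × 51 × 0.016 / 0.76² = 1.632 / 0.5776 ≈ 2.83 mm.

2.83 mm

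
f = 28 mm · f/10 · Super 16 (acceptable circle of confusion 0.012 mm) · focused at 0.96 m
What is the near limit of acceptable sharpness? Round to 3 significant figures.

Hyperfocal distance H = f²/(N·c) + f = 28²/(10 × 0.012) + 28 = 784/0.12 + 28 ≈ 6561.3 mm ≈ 6.561 m.
Near limit Dn = s·(H − f)/(H + s − 2f) = 960 × (6561.3 − 28) / (6561.3 + 960 − 2 × 28) = 960 × 6533.3 / 7465.3 ≈ 840.15 mm ≈ 0.840 m.

0.840 m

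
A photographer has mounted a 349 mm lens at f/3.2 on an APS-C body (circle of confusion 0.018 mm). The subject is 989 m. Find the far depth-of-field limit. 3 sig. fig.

1860 m

Hyperfocal distance H = f²/(N·c) + f = 349²/(3.2 × 0.018) + 349 = 121801/0.0576 + 349 ≈ 2114949.7 mm ≈ 2115 m.
Far limit Df = s·(H − f)/(H − s) = 989000 × (2114949.7 − 349) / (2114949.7 − 989000) = 989000 × 2114600.7 / 1125949.7 ≈ 1857401 mm ≈ 1860 m.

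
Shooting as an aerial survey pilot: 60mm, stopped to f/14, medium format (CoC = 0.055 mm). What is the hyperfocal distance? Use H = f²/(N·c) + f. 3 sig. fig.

Hyperfocal distance H = f²/(N·c) + f = 60²/(14 × 0.055) + 60 = 3600/0.77 + 60 ≈ 4735.3 mm ≈ 4.74 m.

4.74 m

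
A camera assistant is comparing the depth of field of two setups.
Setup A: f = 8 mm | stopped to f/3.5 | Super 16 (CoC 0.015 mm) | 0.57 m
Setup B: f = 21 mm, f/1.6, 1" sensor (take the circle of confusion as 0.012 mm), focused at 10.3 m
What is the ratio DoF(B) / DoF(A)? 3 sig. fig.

Setup A: H = 8²/(3.5×0.015) + 8 ≈ 1227.0 mm; DoF = Df − Dn = 1057.54 − 390.14 ≈ 667.40 mm.
Setup B: H = 21²/(1.6×0.012) + 21 ≈ 22989.7 mm; DoF = Df − Dn = 18643 − 7116 ≈ 11527 mm.
Ratio = 11527 / 667.40 ≈ 17.3.

17.3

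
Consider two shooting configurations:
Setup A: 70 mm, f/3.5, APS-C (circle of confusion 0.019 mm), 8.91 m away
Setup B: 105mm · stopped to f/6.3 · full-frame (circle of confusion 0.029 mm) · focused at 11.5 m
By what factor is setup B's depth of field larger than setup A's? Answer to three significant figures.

Setup A: H = 70²/(3.5×0.019) + 70 ≈ 73754.2 mm; DoF = Df − Dn = 10124.7 − 7955.6 ≈ 2169.1 mm.
Setup B: H = 105²/(6.3×0.029) + 105 ≈ 60449.8 mm; DoF = Df − Dn = 14177.1 − 9673.4 ≈ 4503.7 mm.
Ratio = 4503.7 / 2169.1 ≈ 2.08.

2.08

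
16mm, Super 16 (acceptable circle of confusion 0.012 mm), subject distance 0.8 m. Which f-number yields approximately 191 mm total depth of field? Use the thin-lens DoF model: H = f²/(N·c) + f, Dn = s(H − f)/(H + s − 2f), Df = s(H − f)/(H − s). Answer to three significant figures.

f/3.20

Write h = H − f = f²/(N·c). The thin-lens limits are Dn = s·h/(h + (s−f)) and Df = s·h/(h − (s−f)), so DoF = Df − Dn = 2·s·(s−f)·h / (h² − (s−f)²).
That is a quadratic in h: DoF·h² − 2·s·(s−f)·h − DoF·(s−f)² = 0 ⇒ h = (s−f)·(s + √(s² + DoF²)) / DoF = 784 × (800 + √(800² + 191²)) / 191 = 784 × (800 + 822.485) / 191 ≈ 6659.8 mm.
Then N = f²/(c·h) = 16² / (0.012 × 6659.8) = 256 / 79.918 ≈ 3.20.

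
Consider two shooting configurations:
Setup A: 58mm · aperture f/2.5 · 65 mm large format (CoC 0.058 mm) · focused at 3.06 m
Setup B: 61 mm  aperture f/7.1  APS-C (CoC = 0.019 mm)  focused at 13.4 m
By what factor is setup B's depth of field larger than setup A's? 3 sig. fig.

Setup A: H = 58²/(2.5×0.058) + 58 ≈ 23258.0 mm; DoF = Df − Dn = 3514.80 − 2709.41 ≈ 805.39 mm.
Setup B: H = 61²/(7.1×0.019) + 61 ≈ 27644.4 mm; DoF = Df − Dn = 25948 − 9032 ≈ 16916 mm.
Ratio = 16916 / 805.39 ≈ 21.0.

21.0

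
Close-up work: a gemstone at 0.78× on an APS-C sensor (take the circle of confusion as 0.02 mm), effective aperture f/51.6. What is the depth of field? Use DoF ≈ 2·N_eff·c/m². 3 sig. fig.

At magnification m, DoF ≈ 2·N_eff·c/m² = 2 × 51.6 × 0.02 / 0.78² = 2.064 / 0.6084 ≈ 3.39 mm.

3.39 mm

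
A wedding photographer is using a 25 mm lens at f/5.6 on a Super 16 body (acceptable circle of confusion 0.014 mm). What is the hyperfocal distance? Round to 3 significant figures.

Hyperfocal distance H = f²/(N·c) + f = 25²/(5.6 × 0.014) + 25 = 625/0.0784 + 25 ≈ 7996.9 mm ≈ 8.00 m.

8.00 m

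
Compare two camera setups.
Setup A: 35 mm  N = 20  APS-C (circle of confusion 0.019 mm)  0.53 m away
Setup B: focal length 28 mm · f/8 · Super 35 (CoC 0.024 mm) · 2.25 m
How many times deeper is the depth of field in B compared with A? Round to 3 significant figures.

Setup A: H = 35²/(20×0.019) + 35 ≈ 3258.7 mm; DoF = Df − Dn = 626.15 − 459.45 ≈ 166.70 mm.
Setup B: H = 28²/(8×0.024) + 28 ≈ 4111.3 mm; DoF = Df − Dn = 4936.0 − 1457.1 ≈ 3478.9 mm.
Ratio = 3478.9 / 166.70 ≈ 20.9.

20.9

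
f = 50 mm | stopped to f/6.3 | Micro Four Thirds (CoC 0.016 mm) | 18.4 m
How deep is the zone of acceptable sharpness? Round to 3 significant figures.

60.2 m

Hyperfocal distance H = f²/(N·c) + f = 50²/(6.3 × 0.016) + 50 = 2500/0.1008 + 50 ≈ 24851.6 mm ≈ 24.85 m.
Near limit Dn = s·(H − f)/(H + s − 2f) = 18400 × (24851.6 − 50) / (24851.6 + 18400 − 2 × 50) = 18400 × 24801.6 / 43151.6 ≈ 10575 mm.
Far limit Df = s·(H − f)/(H − s) = 18400 × (24851.6 − 50) / (24851.6 − 18400) = 18400 × 24801.6 / 6451.6 ≈ 70734 mm.
Depth of field = Df − Dn = 70734 − 10575 ≈ 60159 mm ≈ 60.2 m.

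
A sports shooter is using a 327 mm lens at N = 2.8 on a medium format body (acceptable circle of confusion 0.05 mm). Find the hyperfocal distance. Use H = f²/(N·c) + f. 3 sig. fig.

764 m

Hyperfocal distance H = f²/(N·c) + f = 327²/(2.8 × 0.05) + 327 = 106929/0.14 + 327 ≈ 764105.6 mm ≈ 764 m.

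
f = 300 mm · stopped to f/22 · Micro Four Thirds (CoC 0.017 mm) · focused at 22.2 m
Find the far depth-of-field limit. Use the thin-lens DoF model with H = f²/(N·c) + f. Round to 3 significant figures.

Hyperfocal distance H = f²/(N·c) + f = 300²/(22 × 0.017) + 300 = 90000/0.374 + 300 ≈ 240941.7 mm ≈ 240.9 m.
Far limit Df = s·(H − f)/(H − s) = 22200 × (240941.7 − 300) / (240941.7 − 22200) = 22200 × 240641.7 / 218741.7 ≈ 24423 mm ≈ 24.4 m.

24.4 m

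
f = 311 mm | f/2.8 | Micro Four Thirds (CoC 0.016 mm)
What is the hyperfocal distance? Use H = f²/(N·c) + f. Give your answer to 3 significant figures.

2160 m

Hyperfocal distance H = f²/(N·c) + f = 311²/(2.8 × 0.016) + 311 = 96721/0.0448 + 311 ≈ 2159261.9 mm ≈ 2160 m.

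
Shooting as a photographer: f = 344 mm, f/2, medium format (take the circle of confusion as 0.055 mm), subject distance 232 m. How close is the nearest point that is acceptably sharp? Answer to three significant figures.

191 m

Hyperfocal distance H = f²/(N·c) + f = 344²/(2 × 0.055) + 344 = 118336/0.11 + 344 ≈ 1076125.8 mm ≈ 1076 m.
Near limit Dn = s·(H − f)/(H + s − 2f) = 232000 × (1076125.8 − 344) / (1076125.8 + 232000 − 2 × 344) = 232000 × 1075781.8 / 1307437.8 ≈ 190894 mm ≈ 191 m.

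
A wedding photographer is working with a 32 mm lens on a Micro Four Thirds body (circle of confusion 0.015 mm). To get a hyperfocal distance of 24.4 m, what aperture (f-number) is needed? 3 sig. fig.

Rearrange H = f²/(N·c) + f for N: N = f² / ((H − f)·c).
N = 32² / ((24400 − 32) × 0.015) = 1024 / 365.5 ≈ 2.80.

f/2.80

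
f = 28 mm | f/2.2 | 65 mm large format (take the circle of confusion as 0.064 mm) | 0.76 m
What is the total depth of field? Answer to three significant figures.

Hyperfocal distance H = f²/(N·c) + f = 28²/(2.2 × 0.064) + 28 = 784/0.1408 + 28 ≈ 5596.2 mm ≈ 5.596 m.
Near limit Dn = s·(H − f)/(H + s − 2f) = 760 × (5596.2 − 28) / (5596.2 + 760 − 2 × 28) = 760 × 5568.2 / 6300.2 ≈ 671.70 mm.
Far limit Df = s·(H − f)/(H − s) = 760 × (5596.2 − 28) / (5596.2 − 760) = 760 × 5568.2 / 4836.2 ≈ 875.03 mm.
Depth of field = Df − Dn = 875.03 − 671.70 ≈ 203.33 mm.

203 mm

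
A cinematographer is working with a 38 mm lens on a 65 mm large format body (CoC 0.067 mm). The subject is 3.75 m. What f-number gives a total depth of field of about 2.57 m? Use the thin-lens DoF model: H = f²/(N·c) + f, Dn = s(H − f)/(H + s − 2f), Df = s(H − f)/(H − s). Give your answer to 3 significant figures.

f/1.80

Write h = H − f = f²/(N·c). The thin-lens limits are Dn = s·h/(h + (s−f)) and Df = s·h/(h − (s−f)), so DoF = Df − Dn = 2·s·(s−f)·h / (h² − (s−f)²).
That is a quadratic in h: DoF·h² − 2·s·(s−f)·h − DoF·(s−f)² = 0 ⇒ h = (s−f)·(s + √(s² + DoF²)) / DoF = 3712 × (3750 + √(3750² + 2570²)) / 2570 = 3712 × (3750 + 4546.14) / 2570 ≈ 11983 mm.
Then N = f²/(c·h) = 38² / (0.067 × 11983) = 1444 / 802.83 ≈ 1.80.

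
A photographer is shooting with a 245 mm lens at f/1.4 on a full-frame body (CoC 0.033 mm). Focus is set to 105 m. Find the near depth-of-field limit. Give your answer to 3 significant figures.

Hyperfocal distance H = f²/(N·c) + f = 245²/(1.4 × 0.033) + 245 = 60025/0.0462 + 245 ≈ 1299487.4 mm ≈ 1299 m.
Near limit Dn = s·(H − f)/(H + s − 2f) = 105000 × (1299487.4 − 245) / (1299487.4 + 105000 − 2 × 245) = 105000 × 1299242.4 / 1403997.4 ≈ 97166 mm ≈ 97.2 m.

97.2 m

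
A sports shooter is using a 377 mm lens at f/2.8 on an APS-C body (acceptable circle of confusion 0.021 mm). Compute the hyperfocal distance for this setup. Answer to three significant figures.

2420 m

Hyperfocal distance H = f²/(N·c) + f = 377²/(2.8 × 0.021) + 377 = 142129/0.0588 + 377 ≈ 2417536.9 mm ≈ 2420 m.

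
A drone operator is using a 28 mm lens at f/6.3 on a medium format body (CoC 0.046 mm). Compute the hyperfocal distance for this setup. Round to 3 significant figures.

2.73 m

Hyperfocal distance H = f²/(N·c) + f = 28²/(6.3 × 0.046) + 28 = 784/0.2898 + 28 ≈ 2733.3 mm ≈ 2.73 m.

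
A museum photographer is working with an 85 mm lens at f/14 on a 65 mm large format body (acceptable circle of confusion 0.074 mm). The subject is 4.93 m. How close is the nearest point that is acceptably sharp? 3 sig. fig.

2.91 m

Hyperfocal distance H = f²/(N·c) + f = 85²/(14 × 0.074) + 85 = 7225/1.036 + 85 ≈ 7058.9 mm ≈ 7.059 m.
Near limit Dn = s·(H − f)/(H + s − 2f) = 4930 × (7058.9 − 85) / (7058.9 + 4930 − 2 × 85) = 4930 × 6973.9 / 11818.9 ≈ 2909.0 mm ≈ 2.91 m.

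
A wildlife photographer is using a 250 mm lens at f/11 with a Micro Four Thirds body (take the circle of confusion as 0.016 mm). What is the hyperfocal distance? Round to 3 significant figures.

355 m

Hyperfocal distance H = f²/(N·c) + f = 250²/(11 × 0.016) + 250 = 62500/0.176 + 250 ≈ 355363.6 mm ≈ 355 m.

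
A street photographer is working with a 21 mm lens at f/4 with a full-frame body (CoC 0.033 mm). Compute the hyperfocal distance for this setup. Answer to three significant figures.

3.36 m

Hyperfocal distance H = f²/(N·c) + f = 21²/(4 × 0.033) + 21 = 441/0.132 + 21 ≈ 3361.9 mm ≈ 3.36 m.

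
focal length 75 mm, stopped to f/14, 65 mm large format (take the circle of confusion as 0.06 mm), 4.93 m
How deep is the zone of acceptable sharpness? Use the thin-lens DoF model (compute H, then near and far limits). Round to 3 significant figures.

Hyperfocal distance H = f²/(N·c) + f = 75²/(14 × 0.06) + 75 = 5625/0.84 + 75 ≈ 6771.4 mm ≈ 6.771 m.
Near limit Dn = s·(H − f)/(H + s − 2f) = 4930 × (6771.4 − 75) / (6771.4 + 4930 − 2 × 75) = 4930 × 6696.4 / 11551.4 ≈ 2858 mm.
Far limit Df = s·(H − f)/(H − s) = 4930 × (6771.4 − 75) / (6771.4 − 4930) = 4930 × 6696.4 / 1841.4 ≈ 17928 mm.
Depth of field = Df − Dn = 17928 − 2858 ≈ 15070 mm ≈ 15.1 m.

15.1 m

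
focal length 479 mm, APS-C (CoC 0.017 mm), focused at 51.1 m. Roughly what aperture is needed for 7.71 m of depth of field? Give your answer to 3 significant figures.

f/20

Write h = H − f = f²/(N·c). The thin-lens limits are Dn = s·h/(h + (s−f)) and Df = s·h/(h − (s−f)), so DoF = Df − Dn = 2·s·(s−f)·h / (h² − (s−f)²).
That is a quadratic in h: DoF·h² − 2·s·(s−f)·h − DoF·(s−f)² = 0 ⇒ h = (s−f)·(s + √(s² + DoF²)) / DoF = 50621 × (51100 + √(51100² + 7710²)) / 7710 = 50621 × (51100 + 51678.4) / 7710 ≈ 674805 mm.
Then N = f²/(c·h) = 479² / (0.017 × 674805) = 229441 / 11472 ≈ 20.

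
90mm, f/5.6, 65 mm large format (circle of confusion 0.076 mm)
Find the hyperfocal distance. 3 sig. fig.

Hyperfocal distance H = f²/(N·c) + f = 90²/(5.6 × 0.076) + 90 = 8100/0.4256 + 90 ≈ 19122.0 mm ≈ 19.1 m.

19.1 m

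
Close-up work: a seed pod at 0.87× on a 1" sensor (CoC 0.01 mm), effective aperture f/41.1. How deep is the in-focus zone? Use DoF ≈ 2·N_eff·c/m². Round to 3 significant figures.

1.09 mm

At magnification m, DoF ≈ 2·N_eff·c/m² = 2 × 41.1 × 0.01 / 0.87² = 0.822 / 0.7569 ≈ 1.09 mm.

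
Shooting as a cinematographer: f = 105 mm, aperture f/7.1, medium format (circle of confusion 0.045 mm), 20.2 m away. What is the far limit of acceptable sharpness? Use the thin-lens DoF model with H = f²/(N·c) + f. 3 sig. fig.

Hyperfocal distance H = f²/(N·c) + f = 105²/(7.1 × 0.045) + 105 = 11025/0.3195 + 105 ≈ 34612.0 mm ≈ 34.61 m.
Far limit Df = s·(H − f)/(H − s) = 20200 × (34612.0 − 105) / (34612.0 − 20200) = 20200 × 34507.0 / 14412.0 ≈ 48365 mm ≈ 48.4 m.

48.4 m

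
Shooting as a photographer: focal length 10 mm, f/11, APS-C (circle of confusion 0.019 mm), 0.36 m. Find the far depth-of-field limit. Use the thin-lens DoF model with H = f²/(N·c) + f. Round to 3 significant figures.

Hyperfocal distance H = f²/(N·c) + f = 10²/(11 × 0.019) + 10 = 100/0.209 + 10 ≈ 488.5 mm ≈ 0.488 m.
Far limit Df = s·(H − f)/(H − s) = 360 × (488.5 − 10) / (488.5 − 360) = 360 × 478.5 / 128.5 ≈ 1340.8 mm ≈ 1.34 m.

1.34 m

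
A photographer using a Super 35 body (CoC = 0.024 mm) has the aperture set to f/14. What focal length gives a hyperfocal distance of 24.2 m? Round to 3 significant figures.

From H = f²/(N·c) + f, with f ≪ H: f ≈ √(H·N·c) = √(24200 × 14 × 0.024) = √8131.2 ≈ 90.17 mm.
Exact: f² + N·c·f − N·c·H = 0 ⇒ f = (−N·c + √((N·c)² + 4·N·c·H))/2 = (−0.336 + √32525)/2 ≈ 90.005 mm ≈ 90.0 mm.

90.0 mm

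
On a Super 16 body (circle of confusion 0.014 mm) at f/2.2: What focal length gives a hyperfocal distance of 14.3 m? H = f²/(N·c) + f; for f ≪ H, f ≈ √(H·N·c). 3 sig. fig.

From H = f²/(N·c) + f, with f ≪ H: f ≈ √(H·N·c) = √(14300 × 2.2 × 0.014) = √440.44 ≈ 20.99 mm.
The +f correction barely moves this — solving exactly, f² + N·c·f − N·c·H = 0 ⇒ f = (−N·c + √((N·c)² + 4·N·c·H))/2 = (−0.0308 + √1761.8)/2 ≈ 20.971 mm, so f ≈ 21.0 mm.

21.0 mm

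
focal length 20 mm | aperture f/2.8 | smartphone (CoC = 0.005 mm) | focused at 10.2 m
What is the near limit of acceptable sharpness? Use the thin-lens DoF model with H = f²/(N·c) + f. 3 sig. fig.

7.52 m

Hyperfocal distance H = f²/(N·c) + f = 20²/(2.8 × 0.005) + 20 = 400/0.014 + 20 ≈ 28591.4 mm ≈ 28.59 m.
Near limit Dn = s·(H − f)/(H + s − 2f) = 10200 × (28591.4 − 20) / (28591.4 + 10200 − 2 × 20) = 10200 × 28571.4 / 38751.4 ≈ 7520.5 mm ≈ 7.52 m.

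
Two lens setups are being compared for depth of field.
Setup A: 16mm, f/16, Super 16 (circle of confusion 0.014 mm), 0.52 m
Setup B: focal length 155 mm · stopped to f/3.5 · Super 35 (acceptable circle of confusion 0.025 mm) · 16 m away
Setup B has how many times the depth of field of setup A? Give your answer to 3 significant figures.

Setup A: H = 16²/(16×0.014) + 16 ≈ 1158.9 mm; DoF = Df − Dn = 930.23 − 360.86 ≈ 569.37 mm.
Setup B: H = 155²/(3.5×0.025) + 155 ≈ 274726.4 mm; DoF = Df − Dn = 16979.9 − 15127.0 ≈ 1852.9 mm.
Ratio = 1852.9 / 569.37 ≈ 3.25.

3.25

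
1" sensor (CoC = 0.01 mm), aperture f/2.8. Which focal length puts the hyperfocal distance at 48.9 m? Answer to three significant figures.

From H = f²/(N·c) + f, with f ≪ H: f ≈ √(H·N·c) = √(48900 × 2.8 × 0.01) = √1369.2 ≈ 37.00 mm.
The +f correction barely moves this — solving exactly, f² + N·c·f − N·c·H = 0 ⇒ f = (−N·c + √((N·c)² + 4·N·c·H))/2 = (−0.028 + √5476.8)/2 ≈ 36.989 mm, so f ≈ 37.0 mm.

37.0 mm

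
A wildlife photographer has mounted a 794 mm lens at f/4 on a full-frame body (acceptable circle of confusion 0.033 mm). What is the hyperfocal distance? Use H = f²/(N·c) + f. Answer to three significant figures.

4780 m

Hyperfocal distance H = f²/(N·c) + f = 794²/(4 × 0.033) + 794 = 630436/0.132 + 794 ≈ 4776824.3 mm ≈ 4780 m.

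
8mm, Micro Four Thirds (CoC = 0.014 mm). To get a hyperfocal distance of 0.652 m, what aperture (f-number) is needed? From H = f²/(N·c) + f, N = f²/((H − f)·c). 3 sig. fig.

Rearrange H = f²/(N·c) + f for N: N = f² / ((H − f)·c).
N = 8² / ((652 − 8) × 0.014) = 64 / 9.016 ≈ 7.10.

f/7.10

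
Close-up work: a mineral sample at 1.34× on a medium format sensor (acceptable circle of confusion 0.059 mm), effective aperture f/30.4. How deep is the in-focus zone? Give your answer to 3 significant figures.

At magnification m, DoF ≈ 2·N_eff·c/m² = 2 × 30.4 × 0.059 / 1.34² = 3.587 / 1.796 ≈ 2 mm.

2.00 mm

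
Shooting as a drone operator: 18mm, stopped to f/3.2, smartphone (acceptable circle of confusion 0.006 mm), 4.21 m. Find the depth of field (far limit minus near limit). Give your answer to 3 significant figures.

2.23 m

Hyperfocal distance H = f²/(N·c) + f = 18²/(3.2 × 0.006) + 18 = 324/0.0192 + 18 ≈ 16893.0 mm ≈ 16.89 m.
Near limit Dn = s·(H − f)/(H + s − 2f) = 4210 × (16893.0 − 18) / (16893.0 + 4210 − 2 × 18) = 4210 × 16875.0 / 21067.0 ≈ 3372.3 mm.
Far limit Df = s·(H − f)/(H − s) = 4210 × (16893.0 − 18) / (16893.0 − 4210) = 4210 × 16875.0 / 12683.0 ≈ 5601.5 mm.
Depth of field = Df − Dn = 5601.5 − 3372.3 ≈ 2229.2 mm ≈ 2.23 m.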